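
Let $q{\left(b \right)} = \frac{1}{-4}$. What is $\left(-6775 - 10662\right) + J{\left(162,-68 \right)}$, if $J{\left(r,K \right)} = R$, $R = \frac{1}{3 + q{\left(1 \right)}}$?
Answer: $- \frac{191803}{11} \approx -17437.0$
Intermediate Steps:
$q{\left(b \right)} = - \frac{1}{4}$
$R = \frac{4}{11}$ ($R = \frac{1}{3 - \frac{1}{4}} = \frac{1}{\frac{11}{4}} = \frac{4}{11} \approx 0.36364$)
$J{\left(r,K \right)} = \frac{4}{11}$
$\left(-6775 - 10662\right) + J{\left(162,-68 \right)} = \left(-6775 - 10662\right) + \frac{4}{11} = -17437 + \frac{4}{11} = - \frac{191803}{11}$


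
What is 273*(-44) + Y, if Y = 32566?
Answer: 20554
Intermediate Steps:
273*(-44) + Y = 273*(-44) + 32566 = -12012 + 32566 = 20554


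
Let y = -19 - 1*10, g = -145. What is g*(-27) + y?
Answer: 3886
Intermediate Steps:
y = -29 (y = -19 - 10 = -29)
g*(-27) + y = -145*(-27) - 29 = 3915 - 29 = 3886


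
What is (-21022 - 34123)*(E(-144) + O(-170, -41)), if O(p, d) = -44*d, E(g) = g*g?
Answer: -1242968300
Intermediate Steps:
E(g) = g²
(-21022 - 34123)*(E(-144) + O(-170, -41)) = (-21022 - 34123)*((-144)² - 44*(-41)) = -55145*(20736 + 1804) = -55145*22540 = -1242968300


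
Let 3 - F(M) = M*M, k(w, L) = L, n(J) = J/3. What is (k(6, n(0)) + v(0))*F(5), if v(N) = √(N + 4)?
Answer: -44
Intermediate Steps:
n(J) = J/3 (n(J) = J*(⅓) = J/3)
v(N) = √(4 + N)
F(M) = 3 - M² (F(M) = 3 - M*M = 3 - M²)
(k(6, n(0)) + v(0))*F(5) = ((⅓)*0 + √(4 + 0))*(3 - 1*5²) = (0 + √4)*(3 - 1*25) = (0 + 2)*(3 - 25) = 2*(-22) = -44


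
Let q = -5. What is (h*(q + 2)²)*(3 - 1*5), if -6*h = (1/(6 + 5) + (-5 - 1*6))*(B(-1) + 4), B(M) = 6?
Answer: -3600/11 ≈ -327.27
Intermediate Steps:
h = 200/11 (h = -(1/(6 + 5) + (-5 - 1*6))*(6 + 4)/6 = -(1/11 + (-5 - 6))*10/6 = -(1/11 - 11)*10/6 = -(-20)*10/11 = -⅙*(-1200/11) = 200/11 ≈ 18.182)
(h*(q + 2)²)*(3 - 1*5) = (200*(-5 + 2)²/11)*(3 - 1*5) = ((200/11)*(-3)²)*(3 - 5) = ((200/11)*9)*(-2) = (1800/11)*(-2) = -3600/11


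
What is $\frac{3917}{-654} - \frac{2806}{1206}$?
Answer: $- \frac{1093171}{131454} \approx -8.316$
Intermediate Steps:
$\frac{3917}{-654} - \frac{2806}{1206} = 3917 \left(- \frac{1}{654}\right) - \frac{1403}{603} = - \frac{3917}{654} - \frac{1403}{603} = - \frac{1093171}{131454}$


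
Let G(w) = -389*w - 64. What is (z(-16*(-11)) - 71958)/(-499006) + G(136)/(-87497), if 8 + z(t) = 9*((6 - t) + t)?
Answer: 16361717036/21830763991 ≈ 0.74948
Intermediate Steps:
G(w) = -64 - 389*w
z(t) = 46 (z(t) = -8 + 9*((6 - t) + t) = -8 + 9*6 = -8 + 54 = 46)
(z(-16*(-11)) - 71958)/(-499006) + G(136)/(-87497) = (46 - 71958)/(-499006) + (-64 - 389*136)/(-87497) = -71912*(-1/499006) + (-64 - 52904)*(-1/87497) = 35956/249503 - 52968*(-1/87497) = 35956/249503 + 52968/87497 = 16361717036/21830763991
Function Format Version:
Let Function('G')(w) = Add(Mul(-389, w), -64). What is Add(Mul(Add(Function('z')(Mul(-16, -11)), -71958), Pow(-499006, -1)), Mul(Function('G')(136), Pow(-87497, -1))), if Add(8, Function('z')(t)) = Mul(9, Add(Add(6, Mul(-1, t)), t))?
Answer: Rational(16361717036, 21830763991) ≈ 0.74948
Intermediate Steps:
Function('G')(w) = Add(-64, Mul(-389, w))
Function('z')(t) = 46 (Function('z')(t) = Add(-8, Mul(9, Add(Add(6, Mul(-1, t)), t))) = Add(-8, Mul(9, 6)) = Add(-8, 54) = 46)
Add(Mul(Add(Function('z')(Mul(-16, -11)), -71958), Pow(-499006, -1)), Mul(Function('G')(136), Pow(-87497, -1))) = Add(Mul(Add(46, -71958), Pow(-499006, -1)), Mul(Add(-64, Mul(-389, 136)), Pow(-87497, -1))) = Add(Mul(-71912, Rational(-1, 499006)), Mul(Add(-64, -52904), Rational(-1, 87497))) = Add(Rational(35956, 249503), Mul(-52968, Rational(-1, 87497))) = Add(Rational(35956, 249503), Rational(52968, 87497)) = Rational(16361717036, 21830763991)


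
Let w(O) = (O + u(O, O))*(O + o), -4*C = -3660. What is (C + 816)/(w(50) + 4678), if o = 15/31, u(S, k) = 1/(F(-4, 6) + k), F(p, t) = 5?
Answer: 590271/2456261 ≈ 0.24031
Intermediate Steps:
C = 915 (C = -¼*(-3660) = 915)
u(S, k) = 1/(5 + k)
o = 15/31 (o = 15*(1/31) = 15/31 ≈ 0.48387)
w(O) = (15/31 + O)*(O + 1/(5 + O)) (w(O) = (O + 1/(5 + O))*(O + 15/31) = (O + 1/(5 + O))*(15/31 + O) = (15/31 + O)*(O + 1/(5 + O)))
(C + 816)/(w(50) + 4678) = (915 + 816)/((15 + 31*50³ + 106*50 + 170*50²)/(31*(5 + 50)) + 4678) = 1731/((1/31)*(15 + 31*125000 + 5300 + 170*2500)/55 + 4678) = 1731/((1/31)*(1/55)*(15 + 3875000 + 5300 + 425000) + 4678) = 1731/((1/31)*(1/55)*4305315 + 4678) = 1731/(861063/341 + 4678) = 1731/(2456261/341) = 1731*(341/2456261) = 590271/2456261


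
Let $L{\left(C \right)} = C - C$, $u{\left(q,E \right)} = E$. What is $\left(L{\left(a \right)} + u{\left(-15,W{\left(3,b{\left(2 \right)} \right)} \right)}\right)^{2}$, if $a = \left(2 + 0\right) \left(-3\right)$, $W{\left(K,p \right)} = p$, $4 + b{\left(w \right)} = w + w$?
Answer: $0$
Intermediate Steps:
$b{\left(w \right)} = -4 + 2 w$ ($b{\left(w \right)} = -4 + \left(w + w\right) = -4 + 2 w$)
$a = -6$ ($a = 2 \left(-3\right) = -6$)
$L{\left(C \right)} = 0$
$\left(L{\left(a \right)} + u{\left(-15,W{\left(3,b{\left(2 \right)} \right)} \right)}\right)^{2} = \left(0 + \left(-4 + 2 \cdot 2\right)\right)^{2} = \left(0 + \left(-4 + 4\right)\right)^{2} = \left(0 + 0\right)^{2} = 0^{2} = 0$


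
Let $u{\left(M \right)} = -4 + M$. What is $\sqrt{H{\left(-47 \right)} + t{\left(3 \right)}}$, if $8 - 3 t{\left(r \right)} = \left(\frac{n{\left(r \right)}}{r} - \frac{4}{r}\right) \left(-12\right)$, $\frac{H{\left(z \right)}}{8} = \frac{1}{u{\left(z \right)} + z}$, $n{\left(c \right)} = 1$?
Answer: $\frac{4 i \sqrt{39}}{21} \approx 1.1895 i$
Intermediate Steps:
$H{\left(z \right)} = \frac{8}{-4 + 2 z}$ ($H{\left(z \right)} = \frac{8}{\left(-4 + z\right) + z} = \frac{8}{-4 + 2 z}$)
$t{\left(r \right)} = \frac{8}{3} - \frac{12}{r}$ ($t{\left(r \right)} = \frac{8}{3} - \frac{\left(1 \frac{1}{r} - \frac{4}{r}\right) \left(-12\right)}{3} = \frac{8}{3} - \frac{\left(\frac{1}{r} - \frac{4}{r}\right) \left(-12\right)}{3} = \frac{8}{3} - \frac{- \frac{3}{r} \left(-12\right)}{3} = \frac{8}{3} - \frac{36 \frac{1}{r}}{3} = \frac{8}{3} - \frac{12}{r}$)
$\sqrt{H{\left(-47 \right)} + t{\left(3 \right)}} = \sqrt{\frac{4}{-2 - 47} + \left(\frac{8}{3} - \frac{12}{3}\right)} = \sqrt{\frac{4}{-49} + \left(\frac{8}{3} - 4\right)} = \sqrt{4 \left(- \frac{1}{49}\right) + \left(\frac{8}{3} - 4\right)} = \sqrt{- \frac{4}{49} - \frac{4}{3}} = \sqrt{- \frac{208}{147}} = \frac{4 i \sqrt{39}}{21}$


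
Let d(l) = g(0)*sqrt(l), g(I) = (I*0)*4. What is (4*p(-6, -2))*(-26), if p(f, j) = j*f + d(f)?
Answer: -1248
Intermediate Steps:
g(I) = 0 (g(I) = 0*4 = 0)
d(l) = 0 (d(l) = 0*sqrt(l) = 0)
p(f, j) = f*j (p(f, j) = j*f + 0 = f*j + 0 = f*j)
(4*p(-6, -2))*(-26) = (4*(-6*(-2)))*(-26) = (4*12)*(-26) = 48*(-26) = -1248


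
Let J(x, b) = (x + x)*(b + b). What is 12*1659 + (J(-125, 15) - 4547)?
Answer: 7861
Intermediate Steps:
J(x, b) = 4*b*x (J(x, b) = (2*x)*(2*b) = 4*b*x)
12*1659 + (J(-125, 15) - 4547) = 12*1659 + (4*15*(-125) - 4547) = 19908 + (-7500 - 4547) = 19908 - 12047 = 7861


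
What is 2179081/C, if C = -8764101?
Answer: -2179081/8764101 ≈ -0.24864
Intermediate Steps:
2179081/C = 2179081/(-8764101) = 2179081*(-1/8764101) = -2179081/8764101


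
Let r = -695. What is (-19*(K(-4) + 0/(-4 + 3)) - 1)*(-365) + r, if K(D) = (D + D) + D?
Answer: -83550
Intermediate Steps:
K(D) = 3*D (K(D) = 2*D + D = 3*D)
(-19*(K(-4) + 0/(-4 + 3)) - 1)*(-365) + r = (-19*(3*(-4) + 0/(-4 + 3)) - 1)*(-365) - 695 = (-19*(-12 + 0/(-1)) - 1)*(-365) - 695 = (-19*(-12 - 1*0) - 1)*(-365) - 695 = (-19*(-12 + 0) - 1)*(-365) - 695 = (-19*(-12) - 1)*(-365) - 695 = (228 - 1)*(-365) - 695 = 227*(-365) - 695 = -82855 - 695 = -83550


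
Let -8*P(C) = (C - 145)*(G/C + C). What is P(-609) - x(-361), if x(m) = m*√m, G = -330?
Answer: -1605721/28 + 6859*I ≈ -57347.0 + 6859.0*I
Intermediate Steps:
P(C) = -(-145 + C)*(C - 330/C)/8 (P(C) = -(C - 145)*(-330/C + C)/8 = -(-145 + C)*(C - 330/C)/8)
x(m) = m^(3/2)
P(-609) - x(-361) = (⅛)*(-47850 - 609*(330 - 1*(-609)² + 145*(-609)))/(-609) - (-361)^(3/2) = (⅛)*(-1/609)*(-47850 - 609*(330 - 1*370881 - 88305)) - (-6859)*I = (⅛)*(-1/609)*(-47850 - 609*(330 - 370881 - 88305)) + 6859*I = (⅛)*(-1/609)*(-47850 - 609*(-458856)) + 6859*I = (⅛)*(-1/609)*(-47850 + 279443304) + 6859*I = (⅛)*(-1/609)*279395454 + 6859*I = -1605721/28 + 6859*I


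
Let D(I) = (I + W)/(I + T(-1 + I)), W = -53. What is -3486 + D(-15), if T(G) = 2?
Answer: -45250/13 ≈ -3480.8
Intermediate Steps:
D(I) = (-53 + I)/(2 + I) (D(I) = (I - 53)/(I + 2) = (-53 + I)/(2 + I))
-3486 + D(-15) = -3486 + (-53 - 15)/(2 - 15) = -3486 - 68/(-13) = -3486 - 1/13*(-68) = -3486 + 68/13 = -45250/13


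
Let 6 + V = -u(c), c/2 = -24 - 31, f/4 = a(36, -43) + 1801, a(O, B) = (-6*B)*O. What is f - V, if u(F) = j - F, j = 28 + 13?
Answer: 44513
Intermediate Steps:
a(O, B) = -6*B*O
j = 41
f = 44356 (f = 4*(-6*(-43)*36 + 1801) = 4*(9288 + 1801) = 4*11089 = 44356)
c = -110 (c = 2*(-24 - 31) = 2*(-55) = -110)
u(F) = 41 - F
V = -157 (V = -6 - (41 - 1*(-110)) = -6 - (41 + 110) = -6 - 1*151 = -6 - 151 = -157)
f - V = 44356 - 1*(-157) = 44356 + 157 = 44513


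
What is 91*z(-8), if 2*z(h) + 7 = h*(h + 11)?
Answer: -2821/2 ≈ -1410.5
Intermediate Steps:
z(h) = -7/2 + h*(11 + h)/2 (z(h) = -7/2 + (h*(h + 11))/2 = -7/2 + (h*(11 + h))/2 = -7/2 + h*(11 + h)/2)
91*z(-8) = 91*(-7/2 + (1/2)*(-8)**2 + (11/2)*(-8)) = 91*(-7/2 + (1/2)*64 - 44) = 91*(-7/2 + 32 - 44) = 91*(-31/2) = -2821/2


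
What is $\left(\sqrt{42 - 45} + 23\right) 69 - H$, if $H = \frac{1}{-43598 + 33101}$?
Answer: $\frac{16658740}{10497} + 69 i \sqrt{3} \approx 1587.0 + 119.51 i$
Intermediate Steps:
$H = - \frac{1}{10497}$ ($H = \frac{1}{-10497} = - \frac{1}{10497} \approx -9.5265 \cdot 10^{-5}$)
$\left(\sqrt{42 - 45} + 23\right) 69 - H = \left(\sqrt{42 - 45} + 23\right) 69 - - \frac{1}{10497} = \left(\sqrt{-3} + 23\right) 69 + \frac{1}{10497} = \left(i \sqrt{3} + 23\right) 69 + \frac{1}{10497} = \left(23 + i \sqrt{3}\right) 69 + \frac{1}{10497} = \left(1587 + 69 i \sqrt{3}\right) + \frac{1}{10497} = \frac{16658740}{10497} + 69 i \sqrt{3}$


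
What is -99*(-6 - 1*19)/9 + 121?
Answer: 396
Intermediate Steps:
-99*(-6 - 1*19)/9 + 121 = -99*(-6 - 19)/9 + 121 = -(-2475)/9 + 121 = -99*(-25/9) + 121 = 275 + 121 = 396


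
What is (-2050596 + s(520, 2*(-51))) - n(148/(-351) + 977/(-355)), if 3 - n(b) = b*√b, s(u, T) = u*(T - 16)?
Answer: -2111959 - 395467*I*√5475240615/5175468675 ≈ -2.112e+6 - 5.6541*I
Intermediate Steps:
s(u, T) = u*(-16 + T)
n(b) = 3 - b^(3/2) (n(b) = 3 - b*√b = 3 - b^(3/2))
(-2050596 + s(520, 2*(-51))) - n(148/(-351) + 977/(-355)) = (-2050596 + 520*(-16 + 2*(-51))) - (3 - (148/(-351) + 977/(-355))^(3/2)) = (-2050596 + 520*(-16 - 102)) - (3 - (148*(-1/351) + 977*(-1/355))^(3/2)) = (-2050596 + 520*(-118)) - (3 - (-148/351 - 977/355)^(3/2)) = (-2050596 - 61360) - (3 - (-395467/124605)^(3/2)) = -2111956 - (3 - (-395467)*I*√5475240615/5175468675) = -2111956 - (3 + 395467*I*√5475240615/5175468675) = -2111956 + (-3 - 395467*I*√5475240615/5175468675) = -2111959 - 395467*I*√5475240615/5175468675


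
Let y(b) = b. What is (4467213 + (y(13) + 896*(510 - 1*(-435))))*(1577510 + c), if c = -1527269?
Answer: 266977960986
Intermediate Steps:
(4467213 + (y(13) + 896*(510 - 1*(-435))))*(1577510 + c) = (4467213 + (13 + 896*(510 - 1*(-435))))*(1577510 - 1527269) = (4467213 + (13 + 896*(510 + 435)))*50241 = (4467213 + (13 + 896*945))*50241 = (4467213 + (13 + 846720))*50241 = (4467213 + 846733)*50241 = 5313946*50241 = 266977960986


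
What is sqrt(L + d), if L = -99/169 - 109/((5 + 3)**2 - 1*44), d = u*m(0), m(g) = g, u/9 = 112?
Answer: I*sqrt(102005)/130 ≈ 2.4568*I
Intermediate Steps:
u = 1008 (u = 9*112 = 1008)
d = 0 (d = 1008*0 = 0)
L = -20401/3380 (L = -99*1/169 - 109/(8**2 - 44) = -99/169 - 109/(64 - 44) = -99/169 - 109/20 = -20401/3380 ≈ -6.0358)
sqrt(L + d) = sqrt(-20401/3380 + 0) = sqrt(-20401/3380) = I*sqrt(102005)/130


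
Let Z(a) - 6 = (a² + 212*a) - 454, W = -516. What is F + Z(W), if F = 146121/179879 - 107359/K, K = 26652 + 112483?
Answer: 3914696931956414/25027464665 ≈ 1.5642e+5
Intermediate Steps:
K = 139135
F = 1018915774/25027464665 (F = 146121/179879 - 107359/139135 = 1018915774/25027464665 ≈ 0.040712)
Z(a) = -448 + a² + 212*a (Z(a) = 6 + ((a² + 212*a) - 454) = 6 + (-454 + a² + 212*a) = -448 + a² + 212*a)
F + Z(W) = 1018915774/25027464665 + (-448 + (-516)² + 212*(-516)) = 1018915774/25027464665 + (-448 + 266256 - 109392) = 1018915774/25027464665 + 156416 = 3914696931956414/25027464665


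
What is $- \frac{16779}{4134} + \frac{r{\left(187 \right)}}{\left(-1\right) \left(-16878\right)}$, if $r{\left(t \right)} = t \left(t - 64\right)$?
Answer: $- \frac{5225273}{1938157} \approx -2.696$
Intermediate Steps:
$r{\left(t \right)} = t \left(-64 + t\right)$
$- \frac{16779}{4134} + \frac{r{\left(187 \right)}}{\left(-1\right) \left(-16878\right)} = - \frac{16779}{4134} + \frac{187 \left(-64 + 187\right)}{\left(-1\right) \left(-16878\right)} = \left(-16779\right) \frac{1}{4134} + \frac{187 \cdot 123}{16878} = - \frac{5593}{1378} + 23001 \cdot \frac{1}{16878} = - \frac{5593}{1378} + \frac{7667}{5626} = - \frac{5225273}{1938157}$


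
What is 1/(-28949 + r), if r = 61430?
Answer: 1/32481 ≈ 3.0787e-5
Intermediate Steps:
1/(-28949 + r) = 1/(-28949 + 61430) = 1/32481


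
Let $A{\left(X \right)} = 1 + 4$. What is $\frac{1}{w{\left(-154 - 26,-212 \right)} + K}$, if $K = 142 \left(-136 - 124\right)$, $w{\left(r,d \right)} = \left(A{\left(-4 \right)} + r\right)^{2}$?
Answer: $- \frac{1}{6295} \approx -0.00015886$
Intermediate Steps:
$A{\left(X \right)} = 5$
$w{\left(r,d \right)} = \left(5 + r\right)^{2}$
$K = -36920$ ($K = 142 \left(-260\right) = -36920$)
$\frac{1}{w{\left(-154 - 26,-212 \right)} + K} = \frac{1}{\left(5 - 180\right)^{2} - 36920} = \frac{1}{\left(-175\right)^{2} - 36920} = \frac{1}{30625 - 36920} = \frac{1}{-6295} = - \frac{1}{6295}$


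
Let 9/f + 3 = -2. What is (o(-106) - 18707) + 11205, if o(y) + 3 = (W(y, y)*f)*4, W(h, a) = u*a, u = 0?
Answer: -7505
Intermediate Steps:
W(h, a) = 0 (W(h, a) = 0*a = 0)
f = -9/5 (f = 9/(-3 - 2) = 9/(-5) = 9*(-⅕) = -9/5 ≈ -1.8000)
o(y) = -3 (o(y) = -3 + (0*(-9/5))*4 = -3 + 0*4 = -3 + 0 = -3)
(o(-106) - 18707) + 11205 = (-3 - 18707) + 11205 = -18710 + 11205 = -7505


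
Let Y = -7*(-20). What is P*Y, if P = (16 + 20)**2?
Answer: 181440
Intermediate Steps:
P = 1296 (P = 36**2 = 1296)
Y = 140
P*Y = 1296*140 = 181440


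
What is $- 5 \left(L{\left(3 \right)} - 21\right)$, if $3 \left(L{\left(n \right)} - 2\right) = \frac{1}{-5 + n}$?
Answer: $\frac{575}{6} \approx 95.833$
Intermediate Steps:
$L{\left(n \right)} = 2 + \frac{1}{3 \left(-5 + n\right)}$
$- 5 \left(L{\left(3 \right)} - 21\right) = - 5 \left(\frac{-29 + 6 \cdot 3}{3 \left(-5 + 3\right)} - 21\right) = - 5 \left(\frac{-29 + 18}{3 \left(-2\right)} - 21\right) = - 5 \left(\frac{1}{3} \left(- \frac{1}{2}\right) \left(-11\right) - 21\right) = - 5 \left(\frac{11}{6} - 21\right) = \left(-5\right) \left(- \frac{115}{6}\right) = \frac{575}{6}$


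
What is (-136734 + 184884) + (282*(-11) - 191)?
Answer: 44857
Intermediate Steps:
(-136734 + 184884) + (282*(-11) - 191) = 48150 + (-3102 - 191) = 48150 - 3293 = 44857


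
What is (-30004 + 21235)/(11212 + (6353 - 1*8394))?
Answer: -2923/3057 ≈ -0.95617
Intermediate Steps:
(-30004 + 21235)/(11212 + (6353 - 1*8394)) = -8769/(11212 + (6353 - 8394)) = -8769/(11212 - 2041) = -8769/9171 = -8769*1/9171 = -2923/3057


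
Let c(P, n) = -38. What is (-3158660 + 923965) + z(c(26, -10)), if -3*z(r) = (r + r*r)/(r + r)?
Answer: -13408133/6 ≈ -2.2347e+6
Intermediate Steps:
z(r) = -(r + r**2)/(6*r) (z(r) = -(r + r*r)/(3*(r + r)) = -(r + r**2)/(3*(2*r)) = -(r + r**2)*1/(2*r)/3 = -(r + r**2)/(6*r))
(-3158660 + 923965) + z(c(26, -10)) = (-3158660 + 923965) + (-1/6 - 1/6*(-38)) = -2234695 + (-1/6 + 19/3) = -2234695 + 37/6 = -13408133/6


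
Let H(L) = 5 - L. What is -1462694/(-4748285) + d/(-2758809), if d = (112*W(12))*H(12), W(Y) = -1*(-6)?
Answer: 1352543101362/4366537130855 ≈ 0.30975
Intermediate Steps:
W(Y) = 6
d = -4704 (d = (112*6)*(5 - 1*12) = 672*(5 - 12) = 672*(-7) = -4704)
-1462694/(-4748285) + d/(-2758809) = -1462694/(-4748285) - 4704/(-2758809) = -1462694*(-1/4748285) - 4704*(-1/2758809) = 1462694/4748285 + 1568/919603 = 1352543101362/4366537130855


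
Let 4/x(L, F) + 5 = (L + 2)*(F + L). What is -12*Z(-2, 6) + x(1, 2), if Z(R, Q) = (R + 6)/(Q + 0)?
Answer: -7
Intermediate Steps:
Z(R, Q) = (6 + R)/Q
x(L, F) = 4/(-5 + (2 + L)*(F + L)) (x(L, F) = 4/(-5 + (L + 2)*(F + L)) = 4/(-5 + (2 + L)*(F + L)))
-12*Z(-2, 6) + x(1, 2) = -12*(6 - 2)/6 + 4/(-5 + 1**2 + 2*2 + 2*1 + 2*1) = -2*4 + 4/(-5 + 1 + 4 + 2 + 2) = -12*2/3 + 4/4 = -8 + 4*(1/4) = -8 + 1 = -7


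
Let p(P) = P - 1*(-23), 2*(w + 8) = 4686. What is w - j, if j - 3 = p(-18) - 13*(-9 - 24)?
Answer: 1898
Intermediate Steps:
w = 2335 (w = -8 + (½)*4686 = -8 + 2343 = 2335)
p(P) = 23 + P (p(P) = P + 23 = 23 + P)
j = 437 (j = 3 + ((23 - 18) - 13*(-9 - 24)) = 3 + (5 - 13*(-33)) = 3 + (5 + 429) = 3 + 434 = 437)
w - j = 2335 - 1*437 = 2335 - 437 = 1898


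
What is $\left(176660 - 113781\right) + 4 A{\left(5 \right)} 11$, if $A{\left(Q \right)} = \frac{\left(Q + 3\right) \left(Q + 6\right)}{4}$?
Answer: $63847$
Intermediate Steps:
$A{\left(Q \right)} = \frac{\left(3 + Q\right) \left(6 + Q\right)}{4}$ ($A{\left(Q \right)} = \left(3 + Q\right) \left(6 + Q\right) \frac{1}{4} = \frac{\left(3 + Q\right) \left(6 + Q\right)}{4}$)
$\left(176660 - 113781\right) + 4 A{\left(5 \right)} 11 = \left(176660 - 113781\right) + 4 \left(\frac{9}{2} + \frac{5^{2}}{4} + \frac{9}{4} \cdot 5\right) 11 = 62879 + 4 \left(\frac{9}{2} + \frac{1}{4} \cdot 25 + \frac{45}{4}\right) 11 = 62879 + 4 \left(\frac{9}{2} + \frac{25}{4} + \frac{45}{4}\right) 11 = 62879 + 4 \cdot 22 \cdot 11 = 62879 + 88 \cdot 11 = 62879 + 968 = 63847$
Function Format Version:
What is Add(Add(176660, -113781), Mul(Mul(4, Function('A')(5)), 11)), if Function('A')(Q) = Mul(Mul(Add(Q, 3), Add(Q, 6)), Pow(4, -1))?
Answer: 63847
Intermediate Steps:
Function('A')(Q) = Mul(Rational(1, 4), Add(3, Q), Add(6, Q)) (Function('A')(Q) = Mul(Mul(Add(3, Q), Add(6, Q)), Rational(1, 4)) = Mul(Rational(1, 4), Add(3, Q), Add(6, Q)))
Add(Add(176660, -113781), Mul(Mul(4, Function('A')(5)), 11)) = Add(Add(176660, -113781), Mul(Mul(4, Add(Rational(9, 2), Mul(Rational(1, 4), Pow(5, 2)), Mul(Rational(9, 4), 5))), 11)) = Add(62879, Mul(Mul(4, Add(Rational(9, 2), Mul(Rational(1, 4), 25), Rational(45, 4))), 11)) = Add(62879, Mul(Mul(4, Add(Rational(9, 2), Rational(25, 4), Rational(45, 4))), 11)) = Add(62879, Mul(Mul(4, 22), 11)) = Add(62879, Mul(88, 11)) = Add(62879, 968) = 63847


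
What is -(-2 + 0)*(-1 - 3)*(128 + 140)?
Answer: -2144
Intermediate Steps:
-(-2 + 0)*(-1 - 3)*(128 + 140) = -(-2*(-4))*268 = -8*268 = -1*2144 = -2144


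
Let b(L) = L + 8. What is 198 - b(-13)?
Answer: 203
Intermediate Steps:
b(L) = 8 + L
198 - b(-13) = 198 - (8 - 13) = 198 - 1*(-5) = 198 + 5 = 203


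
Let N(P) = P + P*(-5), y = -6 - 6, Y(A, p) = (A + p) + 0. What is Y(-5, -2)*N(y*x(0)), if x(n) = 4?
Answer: -1344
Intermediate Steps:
Y(A, p) = A + p
y = -12
N(P) = -4*P (N(P) = P - 5*P = -4*P)
Y(-5, -2)*N(y*x(0)) = (-5 - 2)*(-(-48)*4) = -(-28)*(-48) = -7*192 = -1344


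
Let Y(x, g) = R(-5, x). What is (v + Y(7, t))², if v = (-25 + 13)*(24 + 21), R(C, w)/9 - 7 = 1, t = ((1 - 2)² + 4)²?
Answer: 219024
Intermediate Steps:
t = 25 (t = ((-1)² + 4)² = (1 + 4)² = 5² = 25)
R(C, w) = 72 (R(C, w) = 63 + 9*1 = 63 + 9 = 72)
v = -540 (v = -12*45 = -540)
Y(x, g) = 72
(v + Y(7, t))² = (-540 + 72)² = (-468)² = 219024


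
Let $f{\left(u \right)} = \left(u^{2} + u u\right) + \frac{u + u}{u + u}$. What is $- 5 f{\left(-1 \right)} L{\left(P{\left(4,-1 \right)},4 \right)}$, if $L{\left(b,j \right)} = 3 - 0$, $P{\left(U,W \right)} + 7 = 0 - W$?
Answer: $-45$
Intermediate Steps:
$f{\left(u \right)} = 1 + 2 u^{2}$ ($f{\left(u \right)} = \left(u^{2} + u^{2}\right) + \frac{2 u}{2 u} = 2 u^{2} + 2 u \frac{1}{2 u} = 2 u^{2} + 1 = 1 + 2 u^{2}$)
$P{\left(U,W \right)} = -7 - W$ ($P{\left(U,W \right)} = -7 + \left(0 - W\right) = -7 - W$)
$L{\left(b,j \right)} = 3$ ($L{\left(b,j \right)} = 3 + 0 = 3$)
$- 5 f{\left(-1 \right)} L{\left(P{\left(4,-1 \right)},4 \right)} = - 5 \left(1 + 2 \left(-1\right)^{2}\right) 3 = - 5 \left(1 + 2 \cdot 1\right) 3 = - 5 \left(1 + 2\right) 3 = \left(-5\right) 3 \cdot 3 = \left(-15\right) 3 = -45$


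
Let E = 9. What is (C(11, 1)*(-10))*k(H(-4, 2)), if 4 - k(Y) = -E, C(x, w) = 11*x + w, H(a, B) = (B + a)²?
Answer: -15860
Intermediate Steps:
C(x, w) = w + 11*x
k(Y) = 13 (k(Y) = 4 - (-1)*9 = 4 - 1*(-9) = 4 + 9 = 13)
(C(11, 1)*(-10))*k(H(-4, 2)) = ((1 + 11*11)*(-10))*13 = ((1 + 121)*(-10))*13 = (122*(-10))*13 = -1220*13 = -15860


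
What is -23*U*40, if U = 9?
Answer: -8280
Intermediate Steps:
-23*U*40 = -23*9*40 = -207*40 = -8280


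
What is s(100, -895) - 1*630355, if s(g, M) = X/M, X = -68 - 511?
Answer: -564167146/895 ≈ -6.3035e+5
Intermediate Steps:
X = -579
s(g, M) = -579/M
s(100, -895) - 1*630355 = -579/(-895) - 1*630355 = -579*(-1/895) - 630355 = 579/895 - 630355 = -564167146/895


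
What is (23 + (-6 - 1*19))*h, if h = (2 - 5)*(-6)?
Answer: -36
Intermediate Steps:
h = 18 (h = -3*(-6) = 18)
(23 + (-6 - 1*19))*h = (23 + (-6 - 1*19))*18 = (23 + (-6 - 19))*18 = (23 - 25)*18 = -2*18 = -36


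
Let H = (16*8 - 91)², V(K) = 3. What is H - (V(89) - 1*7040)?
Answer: 8406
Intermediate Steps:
H = 1369 (H = (128 - 91)² = 37² = 1369)
H - (V(89) - 1*7040) = 1369 - (3 - 1*7040) = 1369 - (3 - 7040) = 1369 - 1*(-7037) = 1369 + 7037 = 8406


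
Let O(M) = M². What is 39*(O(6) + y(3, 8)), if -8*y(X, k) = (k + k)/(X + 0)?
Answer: 1378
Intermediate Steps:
y(X, k) = -k/(4*X) (y(X, k) = -(k + k)/(8*(X + 0)) = -2*k/(8*X) = -k/(4*X))
39*(O(6) + y(3, 8)) = 39*(6² - ¼*8/3) = 39*(36 - ¼*8*⅓) = 39*(36 - ⅔) = 39*(106/3) = 1378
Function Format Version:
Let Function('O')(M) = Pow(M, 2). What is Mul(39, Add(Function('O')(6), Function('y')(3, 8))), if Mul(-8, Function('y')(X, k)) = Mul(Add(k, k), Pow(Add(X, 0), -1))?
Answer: 1378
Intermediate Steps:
Function('y')(X, k) = Mul(Rational(-1, 4), k, Pow(X, -1)) (Function('y')(X, k) = Mul(Rational(-1, 8), Mul(Add(k, k), Pow(Add(X, 0), -1))) = Mul(Rational(-1, 8), Mul(Mul(2, k), Pow(X, -1))) = Mul(Rational(-1, 8), Mul(2, k, Pow(X, -1))) = Mul(Rational(-1, 4), k, Pow(X, -1)))
Mul(39, Add(Function('O')(6), Function('y')(3, 8))) = Mul(39, Add(Pow(6, 2), Mul(Rational(-1, 4), 8, Pow(3, -1)))) = Mul(39, Add(36, Mul(Rational(-1, 4), 8, Rational(1, 3)))) = Mul(39, Add(36, Rational(-2, 3))) = Mul(39, Rational(106, 3)) = 1378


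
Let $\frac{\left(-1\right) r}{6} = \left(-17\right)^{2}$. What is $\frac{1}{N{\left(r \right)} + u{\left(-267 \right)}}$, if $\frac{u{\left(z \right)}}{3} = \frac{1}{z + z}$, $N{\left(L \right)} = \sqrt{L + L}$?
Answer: $- \frac{178}{109880113} - \frac{1077256 i \sqrt{3}}{109880113} \approx -1.6199 \cdot 10^{-6} - 0.016981 i$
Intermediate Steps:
$r = -1734$ ($r = - 6 \left(-17\right)^{2} = \left(-6\right) 289 = -1734$)
$N{\left(L \right)} = \sqrt{2} \sqrt{L}$ ($N{\left(L \right)} = \sqrt{2 L} = \sqrt{2} \sqrt{L}$)
$u{\left(z \right)} = \frac{3}{2 z}$ ($u{\left(z \right)} = \frac{3}{z + z} = \frac{3}{2 z}$)
$\frac{1}{N{\left(r \right)} + u{\left(-267 \right)}} = \frac{1}{\sqrt{2} \sqrt{-1734} + \frac{3}{2 \left(-267\right)}} = \frac{1}{\sqrt{2} \cdot 17 i \sqrt{6} + \frac{3}{2} \left(- \frac{1}{267}\right)} = \frac{1}{34 i \sqrt{3} - \frac{1}{178}} = \frac{1}{- \frac{1}{178} + 34 i \sqrt{3}}$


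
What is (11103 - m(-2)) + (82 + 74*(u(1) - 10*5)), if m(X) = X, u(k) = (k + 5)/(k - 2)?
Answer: 7043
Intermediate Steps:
u(k) = (5 + k)/(-2 + k)
(11103 - m(-2)) + (82 + 74*(u(1) - 10*5)) = (11103 - 1*(-2)) + (82 + 74*((5 + 1)/(-2 + 1) - 10*5)) = (11103 + 2) + (82 + 74*(6/(-1) - 50)) = 11105 + (82 + 74*(-1*6 - 50)) = 11105 + (82 + 74*(-6 - 50)) = 11105 + (82 + 74*(-56)) = 11105 + (82 - 4144) = 11105 - 4062 = 7043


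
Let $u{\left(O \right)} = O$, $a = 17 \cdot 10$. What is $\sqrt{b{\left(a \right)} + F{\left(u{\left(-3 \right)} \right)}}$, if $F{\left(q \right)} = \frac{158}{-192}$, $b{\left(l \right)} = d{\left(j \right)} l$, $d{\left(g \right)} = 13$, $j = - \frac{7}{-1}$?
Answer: $\frac{\sqrt{1272486}}{24} \approx 47.002$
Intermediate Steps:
$a = 170$
$j = 7$ ($j = \left(-7\right) \left(-1\right) = 7$)
$b{\left(l \right)} = 13 l$
$F{\left(q \right)} = - \frac{79}{96}$ ($F{\left(q \right)} = 158 \left(- \frac{1}{192}\right) = - \frac{79}{96}$)
$\sqrt{b{\left(a \right)} + F{\left(u{\left(-3 \right)} \right)}} = \sqrt{13 \cdot 170 - \frac{79}{96}} = \sqrt{2210 - \frac{79}{96}} = \sqrt{\frac{212081}{96}} = \frac{\sqrt{1272486}}{24}$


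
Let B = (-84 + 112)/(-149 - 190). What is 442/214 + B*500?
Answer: -1423081/36273 ≈ -39.233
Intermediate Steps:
B = -28/339 (B = 28/(-339) = 28*(-1/339) = -28/339 ≈ -0.082596)
442/214 + B*500 = 442/214 - 28/339*500 = 442*(1/214) - 14000/339 = 221/107 - 14000/339 = -1423081/36273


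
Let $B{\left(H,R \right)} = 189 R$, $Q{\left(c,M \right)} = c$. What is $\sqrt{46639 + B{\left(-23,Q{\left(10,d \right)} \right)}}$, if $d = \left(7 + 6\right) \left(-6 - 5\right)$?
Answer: $\sqrt{48529} \approx 220.29$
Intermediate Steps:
$d = -143$ ($d = 13 \left(-11\right) = -143$)
$\sqrt{46639 + B{\left(-23,Q{\left(10,d \right)} \right)}} = \sqrt{46639 + 189 \cdot 10} = \sqrt{46639 + 1890} = \sqrt{48529}$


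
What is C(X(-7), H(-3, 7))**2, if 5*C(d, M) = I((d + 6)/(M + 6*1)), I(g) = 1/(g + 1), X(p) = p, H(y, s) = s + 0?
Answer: 169/3600 ≈ 0.046944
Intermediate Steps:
H(y, s) = s
I(g) = 1/(1 + g)
C(d, M) = 1/(5*(1 + (6 + d)/(6 + M))) (C(d, M) = 1/(5*(1 + (d + 6)/(M + 6*1))) = 1/(5*(1 + (6 + d)/(M + 6))) = 1/(5*(1 + (6 + d)/(6 + M))))
C(X(-7), H(-3, 7))**2 = ((6 + 7)/(5*(12 + 7 - 7)))**2 = ((1/5)*13/12)**2 = ((1/5)*(1/12)*13)**2 = (13/60)**2 = 169/3600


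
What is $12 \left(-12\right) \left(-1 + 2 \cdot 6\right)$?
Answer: $-1584$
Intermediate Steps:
$12 \left(-12\right) \left(-1 + 2 \cdot 6\right) = - 144 \left(-1 + 12\right) = \left(-144\right) 11 = -1584$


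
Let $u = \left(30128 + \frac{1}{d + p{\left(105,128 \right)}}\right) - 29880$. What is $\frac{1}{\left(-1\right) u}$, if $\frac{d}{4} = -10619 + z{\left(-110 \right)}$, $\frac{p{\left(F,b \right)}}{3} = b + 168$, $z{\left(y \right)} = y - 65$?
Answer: $- \frac{42288}{10487423} \approx -0.0040323$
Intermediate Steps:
$z{\left(y \right)} = -65 + y$
$p{\left(F,b \right)} = 504 + 3 b$ ($p{\left(F,b \right)} = 3 \left(b + 168\right) = 3 \left(168 + b\right) = 504 + 3 b$)
$d = -43176$ ($d = 4 \left(-10619 - 175\right) = 4 \left(-10794\right) = -43176$)
$u = \frac{10487423}{42288}$ ($u = \left(30128 + \frac{1}{-43176 + \left(504 + 3 \cdot 128\right)}\right) - 29880 = \left(30128 + \frac{1}{-43176 + \left(504 + 384\right)}\right) - 29880 = \left(30128 + \frac{1}{-43176 + 888}\right) - 29880 = \left(30128 + \frac{1}{-42288}\right) - 29880 = \left(30128 - \frac{1}{42288}\right) - 29880 = \frac{1274052863}{42288} - 29880 = \frac{10487423}{42288} \approx 248.0$)
$\frac{1}{\left(-1\right) u} = \frac{1}{\left(-1\right) \frac{10487423}{42288}} = \frac{1}{- \frac{10487423}{42288}} = - \frac{42288}{10487423}$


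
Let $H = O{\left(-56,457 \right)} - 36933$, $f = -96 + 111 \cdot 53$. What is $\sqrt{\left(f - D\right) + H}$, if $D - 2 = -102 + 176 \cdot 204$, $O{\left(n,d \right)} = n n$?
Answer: $i \sqrt{63814} \approx 252.61 i$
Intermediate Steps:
$O{\left(n,d \right)} = n^{2}$
$f = 5787$ ($f = -96 + 5883 = 5787$)
$D = 35804$ ($D = 2 + \left(-102 + 176 \cdot 204\right) = 2 + \left(-102 + 35904\right) = 2 + 35802 = 35804$)
$H = -33797$ ($H = \left(-56\right)^{2} - 36933 = 3136 - 36933 = -33797$)
$\sqrt{\left(f - D\right) + H} = \sqrt{\left(5787 - 35804\right) - 33797} = \sqrt{-30017 - 33797} = \sqrt{-63814} = i \sqrt{63814}$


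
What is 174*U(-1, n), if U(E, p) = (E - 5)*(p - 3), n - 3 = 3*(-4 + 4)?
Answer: 0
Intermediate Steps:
n = 3 (n = 3 + 3*(-4 + 4) = 3 + 3*0 = 3 + 0 = 3)
U(E, p) = (-5 + E)*(-3 + p)
174*U(-1, n) = 174*(15 - 5*3 - 3*(-1) - 1*3) = 174*(15 - 15 + 3 - 3) = 174*0 = 0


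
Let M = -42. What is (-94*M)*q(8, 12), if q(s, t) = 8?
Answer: 31584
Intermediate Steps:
(-94*M)*q(8, 12) = -94*(-42)*8 = 3948*8 = 31584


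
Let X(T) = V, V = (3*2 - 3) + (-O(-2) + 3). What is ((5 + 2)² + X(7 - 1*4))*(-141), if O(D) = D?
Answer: -8037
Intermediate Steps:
V = 8 (V = (3*2 - 3) + (-1*(-2) + 3) = (6 - 3) + (2 + 3) = 3 + 5 = 8)
X(T) = 8
((5 + 2)² + X(7 - 1*4))*(-141) = ((5 + 2)² + 8)*(-141) = (7² + 8)*(-141) = (49 + 8)*(-141) = 57*(-141) = -8037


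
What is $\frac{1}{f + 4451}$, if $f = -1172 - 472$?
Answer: $\frac{1}{2807} \approx 0.00035625$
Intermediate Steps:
$f = -1644$ ($f = -1172 - 472 = -1644$)
$\frac{1}{f + 4451} = \frac{1}{-1644 + 4451} = \frac{1}{2807}$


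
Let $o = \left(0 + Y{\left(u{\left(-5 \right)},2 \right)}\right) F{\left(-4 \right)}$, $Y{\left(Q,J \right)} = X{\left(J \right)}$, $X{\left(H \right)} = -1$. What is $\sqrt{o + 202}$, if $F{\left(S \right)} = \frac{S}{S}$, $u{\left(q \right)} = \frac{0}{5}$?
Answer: $\sqrt{201} \approx 14.177$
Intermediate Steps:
$u{\left(q \right)} = 0$ ($u{\left(q \right)} = 0 \cdot \frac{1}{5} = 0$)
$F{\left(S \right)} = 1$
$Y{\left(Q,J \right)} = -1$
$o = -1$ ($o = \left(0 - 1\right) 1 = \left(-1\right) 1 = -1$)
$\sqrt{o + 202} = \sqrt{-1 + 202} = \sqrt{201}$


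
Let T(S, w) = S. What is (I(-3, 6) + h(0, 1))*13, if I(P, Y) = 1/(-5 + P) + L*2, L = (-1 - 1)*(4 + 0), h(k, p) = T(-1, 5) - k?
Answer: -1781/8 ≈ -222.63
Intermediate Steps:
h(k, p) = -1 - k
L = -8 (L = -2*4 = -8)
I(P, Y) = -16 + 1/(-5 + P) (I(P, Y) = 1/(-5 + P) - 8*2 = 1/(-5 + P) - 16 = -16 + 1/(-5 + P))
(I(-3, 6) + h(0, 1))*13 = ((81 - 16*(-3))/(-5 - 3) + (-1 - 1*0))*13 = ((81 + 48)/(-8) + (-1 + 0))*13 = (-⅛*129 - 1)*13 = (-129/8 - 1)*13 = -137/8*13 = -1781/8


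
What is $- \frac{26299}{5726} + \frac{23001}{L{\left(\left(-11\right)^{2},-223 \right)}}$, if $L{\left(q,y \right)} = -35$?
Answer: $- \frac{18946313}{28630} \approx -661.76$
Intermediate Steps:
$- \frac{26299}{5726} + \frac{23001}{L{\left(\left(-11\right)^{2},-223 \right)}} = - \frac{26299}{5726} + \frac{23001}{-35} = \left(-26299\right) \frac{1}{5726} + 23001 \left(- \frac{1}{35}\right) = - \frac{3757}{818} - \frac{23001}{35} = - \frac{18946313}{28630}$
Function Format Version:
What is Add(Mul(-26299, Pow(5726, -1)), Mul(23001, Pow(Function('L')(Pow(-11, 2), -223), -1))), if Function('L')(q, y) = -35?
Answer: Rational(-18946313, 28630) ≈ -661.76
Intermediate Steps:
Add(Mul(-26299, Pow(5726, -1)), Mul(23001, Pow(Function('L')(Pow(-11, 2), -223), -1))) = Add(Mul(-26299, Pow(5726, -1)), Mul(23001, Pow(-35, -1))) = Add(Mul(-26299, Rational(1, 5726)), Mul(23001, Rational(-1, 35))) = Add(Rational(-3757, 818), Rational(-23001, 35)) = Rational(-18946313, 28630)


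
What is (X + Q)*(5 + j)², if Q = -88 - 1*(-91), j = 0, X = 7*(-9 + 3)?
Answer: -975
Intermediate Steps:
X = -42 (X = 7*(-6) = -42)
Q = 3 (Q = -88 + 91 = 3)
(X + Q)*(5 + j)² = (-42 + 3)*(5 + 0)² = -39*5² = -39*25 = -975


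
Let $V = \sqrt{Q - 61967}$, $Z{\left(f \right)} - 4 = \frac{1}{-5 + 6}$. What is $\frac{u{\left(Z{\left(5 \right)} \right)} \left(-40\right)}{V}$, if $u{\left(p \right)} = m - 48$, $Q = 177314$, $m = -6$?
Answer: $\frac{720 \sqrt{115347}}{38449} \approx 6.3599$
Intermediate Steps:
$Z{\left(f \right)} = 5$ ($Z{\left(f \right)} = 4 + \frac{1}{-5 + 6} = 4 + 1^{-1} = 4 + 1 = 5$)
$u{\left(p \right)} = -54$ ($u{\left(p \right)} = -6 - 48 = -54$)
$V = \sqrt{115347}$ ($V = \sqrt{177314 - 61967} = \sqrt{115347} \approx 339.63$)
$\frac{u{\left(Z{\left(5 \right)} \right)} \left(-40\right)}{V} = \frac{\left(-54\right) \left(-40\right)}{\sqrt{115347}} = 2160 \frac{\sqrt{115347}}{115347} = \frac{720 \sqrt{115347}}{38449}$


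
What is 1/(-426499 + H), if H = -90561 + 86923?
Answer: -1/430137 ≈ -2.3248e-6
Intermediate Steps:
H = -3638
1/(-426499 + H) = 1/(-426499 - 3638) = 1/(-430137) = -1/430137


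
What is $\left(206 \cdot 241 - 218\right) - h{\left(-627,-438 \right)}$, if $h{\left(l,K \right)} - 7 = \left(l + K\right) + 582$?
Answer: $49904$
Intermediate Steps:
$h{\left(l,K \right)} = 589 + K + l$ ($h{\left(l,K \right)} = 7 + \left(\left(l + K\right) + 582\right) = 7 + \left(\left(K + l\right) + 582\right) = 7 + \left(582 + K + l\right) = 589 + K + l$)
$\left(206 \cdot 241 - 218\right) - h{\left(-627,-438 \right)} = \left(206 \cdot 241 - 218\right) - \left(589 - 438 - 627\right) = \left(49646 - 218\right) - -476 = 49428 + 476 = 49904$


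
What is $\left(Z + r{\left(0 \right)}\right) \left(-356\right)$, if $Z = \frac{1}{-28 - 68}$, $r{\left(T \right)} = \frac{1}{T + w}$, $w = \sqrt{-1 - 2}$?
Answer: $\frac{89}{24} + \frac{356 i \sqrt{3}}{3} \approx 3.7083 + 205.54 i$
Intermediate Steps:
$w = i \sqrt{3}$ ($w = \sqrt{-3} = i \sqrt{3} \approx 1.732 i$)
$r{\left(T \right)} = \frac{1}{T + i \sqrt{3}}$
$Z = - \frac{1}{96}$ ($Z = \frac{1}{-96} = - \frac{1}{96} \approx -0.010417$)
$\left(Z + r{\left(0 \right)}\right) \left(-356\right) = \left(- \frac{1}{96} + \frac{1}{0 + i \sqrt{3}}\right) \left(-356\right) = \left(- \frac{1}{96} + \frac{1}{i \sqrt{3}}\right) \left(-356\right) = \left(- \frac{1}{96} - \frac{i \sqrt{3}}{3}\right) \left(-356\right) = \frac{89}{24} + \frac{356 i \sqrt{3}}{3}$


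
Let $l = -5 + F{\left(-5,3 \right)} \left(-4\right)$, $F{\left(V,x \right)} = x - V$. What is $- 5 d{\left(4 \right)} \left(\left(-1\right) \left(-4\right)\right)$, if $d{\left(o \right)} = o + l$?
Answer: $660$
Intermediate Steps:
$l = -37$ ($l = -5 + \left(3 - -5\right) \left(-4\right) = -5 + \left(3 + 5\right) \left(-4\right) = -5 + 8 \left(-4\right) = -5 - 32 = -37$)
$d{\left(o \right)} = -37 + o$ ($d{\left(o \right)} = o - 37 = -37 + o$)
$- 5 d{\left(4 \right)} \left(\left(-1\right) \left(-4\right)\right) = - 5 \left(-37 + 4\right) \left(\left(-1\right) \left(-4\right)\right) = \left(-5\right) \left(-33\right) 4 = 165 \cdot 4 = 660$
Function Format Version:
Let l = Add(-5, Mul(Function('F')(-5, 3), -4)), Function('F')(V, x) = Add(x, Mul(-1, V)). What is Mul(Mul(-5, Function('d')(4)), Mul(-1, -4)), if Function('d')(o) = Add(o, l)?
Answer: 660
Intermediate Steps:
l = -37 (l = Add(-5, Mul(Add(3, Mul(-1, -5)), -4)) = Add(-5, Mul(Add(3, 5), -4)) = Add(-5, Mul(8, -4)) = Add(-5, -32) = -37)
Function('d')(o) = Add(-37, o) (Function('d')(o) = Add(o, -37) = Add(-37, o))
Mul(Mul(-5, Function('d')(4)), Mul(-1, -4)) = Mul(Mul(-5, Add(-37, 4)), Mul(-1, -4)) = Mul(Mul(-5, -33), 4) = Mul(165, 4) = 660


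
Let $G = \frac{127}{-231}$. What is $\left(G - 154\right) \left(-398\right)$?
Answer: $\frac{14208998}{231} \approx 61511.0$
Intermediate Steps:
$G = - \frac{127}{231}$ ($G = 127 \left(- \frac{1}{231}\right) = - \frac{127}{231} \approx -0.54978$)
$\left(G - 154\right) \left(-398\right) = \left(- \frac{127}{231} - 154\right) \left(-398\right) = \left(- \frac{35701}{231}\right) \left(-398\right) = \frac{14208998}{231}$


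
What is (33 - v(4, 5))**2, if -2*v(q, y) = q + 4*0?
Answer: 1225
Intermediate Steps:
v(q, y) = -q/2 (v(q, y) = -(q + 4*0)/2 = -(q + 0)/2 = -q/2)
(33 - v(4, 5))**2 = (33 - (-1)*4/2)**2 = (33 - 1*(-2))**2 = (33 + 2)**2 = 35**2 = 1225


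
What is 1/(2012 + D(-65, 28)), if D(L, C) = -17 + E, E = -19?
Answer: 1/1976 ≈ 0.00050607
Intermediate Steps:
D(L, C) = -36 (D(L, C) = -17 - 19 = -36)
1/(2012 + D(-65, 28)) = 1/(2012 - 36) = 1/1976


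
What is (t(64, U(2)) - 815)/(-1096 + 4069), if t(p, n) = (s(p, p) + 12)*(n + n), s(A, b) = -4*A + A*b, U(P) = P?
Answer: 14593/2973 ≈ 4.9085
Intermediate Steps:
t(p, n) = 2*n*(12 + p*(-4 + p)) (t(p, n) = (p*(-4 + p) + 12)*(n + n) = (12 + p*(-4 + p))*(2*n) = 2*n*(12 + p*(-4 + p)))
(t(64, U(2)) - 815)/(-1096 + 4069) = (2*2*(12 + 64*(-4 + 64)) - 815)/(-1096 + 4069) = (2*2*(12 + 64*60) - 815)/2973 = (2*2*(12 + 3840) - 815)*(1/2973) = (2*2*3852 - 815)*(1/2973) = (15408 - 815)*(1/2973) = 14593*(1/2973) = 14593/2973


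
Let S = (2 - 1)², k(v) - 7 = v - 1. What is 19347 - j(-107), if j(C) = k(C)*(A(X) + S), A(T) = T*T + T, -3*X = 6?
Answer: 19650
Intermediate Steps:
X = -2 (X = -⅓*6 = -2)
k(v) = 6 + v (k(v) = 7 + (v - 1) = 7 + (-1 + v) = 6 + v)
A(T) = T + T² (A(T) = T² + T = T + T²)
S = 1 (S = 1² = 1)
j(C) = 18 + 3*C (j(C) = (6 + C)*(-2*(1 - 2) + 1) = (6 + C)*(-2*(-1) + 1) = (6 + C)*(2 + 1) = (6 + C)*3 = 18 + 3*C)
19347 - j(-107) = 19347 - (18 + 3*(-107)) = 19347 - (18 - 321) = 19347 - 1*(-303) = 19347 + 303 = 19650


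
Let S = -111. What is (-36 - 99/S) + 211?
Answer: 6508/37 ≈ 175.89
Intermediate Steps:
(-36 - 99/S) + 211 = (-36 - 99/(-111)) + 211 = (-36 - 99*(-1/111)) + 211 = (-36 + 33/37) + 211 = -1299/37 + 211 = 6508/37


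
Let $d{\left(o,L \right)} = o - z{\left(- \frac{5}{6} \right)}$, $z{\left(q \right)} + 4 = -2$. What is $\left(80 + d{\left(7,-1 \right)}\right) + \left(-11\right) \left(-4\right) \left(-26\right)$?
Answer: $-1051$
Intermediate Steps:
$z{\left(q \right)} = -6$ ($z{\left(q \right)} = -4 - 2 = -6$)
$d{\left(o,L \right)} = 6 + o$ ($d{\left(o,L \right)} = o - -6 = o + 6 = 6 + o$)
$\left(80 + d{\left(7,-1 \right)}\right) + \left(-11\right) \left(-4\right) \left(-26\right) = \left(80 + \left(6 + 7\right)\right) + \left(-11\right) \left(-4\right) \left(-26\right) = \left(80 + 13\right) + 44 \left(-26\right) = 93 - 1144 = -1051$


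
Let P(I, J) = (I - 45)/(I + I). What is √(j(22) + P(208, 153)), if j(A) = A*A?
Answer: √5239182/104 ≈ 22.009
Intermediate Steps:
P(I, J) = (-45 + I)/(2*I) (P(I, J) = (-45 + I)/((2*I)) = (-45 + I)*(1/(2*I)) = (-45 + I)/(2*I))
j(A) = A²
√(j(22) + P(208, 153)) = √(22² + (½)*(-45 + 208)/208) = √(484 + (½)*(1/208)*163) = √(484 + 163/416) = √(201507/416) = √5239182/104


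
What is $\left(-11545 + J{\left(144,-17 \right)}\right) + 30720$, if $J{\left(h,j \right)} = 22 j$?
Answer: $18801$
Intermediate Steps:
$\left(-11545 + J{\left(144,-17 \right)}\right) + 30720 = \left(-11545 + 22 \left(-17\right)\right) + 30720 = \left(-11545 - 374\right) + 30720 = -11919 + 30720 = 18801$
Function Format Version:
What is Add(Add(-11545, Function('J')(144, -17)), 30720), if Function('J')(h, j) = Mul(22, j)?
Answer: 18801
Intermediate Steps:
Add(Add(-11545, Function('J')(144, -17)), 30720) = Add(Add(-11545, Mul(22, -17)), 30720) = Add(Add(-11545, -374), 30720) = Add(-11919, 30720) = 18801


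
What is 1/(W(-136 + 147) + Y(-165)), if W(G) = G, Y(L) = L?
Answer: -1/154 ≈ -0.0064935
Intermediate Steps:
1/(W(-136 + 147) + Y(-165)) = 1/((-136 + 147) - 165) = 1/(11 - 165) = 1/(-154) = -1/154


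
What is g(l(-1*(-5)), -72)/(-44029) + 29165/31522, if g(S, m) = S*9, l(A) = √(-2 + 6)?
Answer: 1283538389/1387882138 ≈ 0.92482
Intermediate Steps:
l(A) = 2 (l(A) = √4 = 2)
g(S, m) = 9*S
g(l(-1*(-5)), -72)/(-44029) + 29165/31522 = (9*2)/(-44029) + 29165/31522 = 18*(-1/44029) + 29165*(1/31522) = -18/44029 + 29165/31522 = 1283538389/1387882138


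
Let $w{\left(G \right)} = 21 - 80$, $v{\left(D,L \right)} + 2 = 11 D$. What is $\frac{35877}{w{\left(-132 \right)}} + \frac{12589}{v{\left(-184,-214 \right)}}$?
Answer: $- \frac{73429553}{119534} \approx -614.3$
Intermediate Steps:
$v{\left(D,L \right)} = -2 + 11 D$
$w{\left(G \right)} = -59$
$\frac{35877}{w{\left(-132 \right)}} + \frac{12589}{v{\left(-184,-214 \right)}} = \frac{35877}{-59} + \frac{12589}{-2 + 11 \left(-184\right)} = 35877 \left(- \frac{1}{59}\right) + \frac{12589}{-2 - 2024} = - \frac{35877}{59} + \frac{12589}{-2026} = - \frac{35877}{59} + 12589 \left(- \frac{1}{2026}\right) = - \frac{35877}{59} - \frac{12589}{2026} = - \frac{73429553}{119534}$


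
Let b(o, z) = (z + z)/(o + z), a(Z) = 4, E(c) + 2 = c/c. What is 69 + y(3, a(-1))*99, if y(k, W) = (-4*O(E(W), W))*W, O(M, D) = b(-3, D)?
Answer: -12603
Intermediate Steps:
E(c) = -1 (E(c) = -2 + c/c = -2 + 1 = -1)
b(o, z) = 2*z/(o + z) (b(o, z) = (2*z)/(o + z) = 2*z/(o + z))
O(M, D) = 2*D/(-3 + D)
y(k, W) = -8*W²/(-3 + W) (y(k, W) = (-8*W/(-3 + W))*W = -8*W²/(-3 + W))
69 + y(3, a(-1))*99 = 69 - 8*4²/(-3 + 4)*99 = 69 - 8*16/1*99 = 69 - 8*16*1*99 = 69 - 128*99 = 69 - 12672 = -12603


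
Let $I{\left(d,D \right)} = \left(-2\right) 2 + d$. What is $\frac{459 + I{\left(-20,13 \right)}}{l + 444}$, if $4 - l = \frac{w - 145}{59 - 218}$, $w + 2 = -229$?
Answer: $\frac{69165}{70856} \approx 0.97613$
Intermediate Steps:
$w = -231$ ($w = -2 - 229 = -231$)
$l = \frac{260}{159}$ ($l = 4 - \frac{-231 - 145}{59 - 218} = 4 - - \frac{376}{-159} = 4 - \left(-376\right) \left(- \frac{1}{159}\right) = 4 - \frac{376}{159} = \frac{260}{159} \approx 1.6352$)
$I{\left(d,D \right)} = -4 + d$
$\frac{459 + I{\left(-20,13 \right)}}{l + 444} = \frac{459 - 24}{\frac{260}{159} + 444} = \frac{459 - 24}{\frac{70856}{159}} = 435 \cdot \frac{159}{70856} = \frac{69165}{70856}$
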